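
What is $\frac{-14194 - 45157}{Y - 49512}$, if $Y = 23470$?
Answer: $\frac{59351}{26042} \approx 2.279$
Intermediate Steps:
$\frac{-14194 - 45157}{Y - 49512} = \frac{-14194 - 45157}{23470 - 49512} = - \frac{59351}{-26042} = \left(-59351\right) \left(- \frac{1}{26042}\right) = \frac{59351}{26042}$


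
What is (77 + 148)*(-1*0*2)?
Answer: 0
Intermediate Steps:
(77 + 148)*(-1*0*2) = 225*(0*2) = 225*0 = 0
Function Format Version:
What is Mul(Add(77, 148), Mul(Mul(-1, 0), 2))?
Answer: 0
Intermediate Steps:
Mul(Add(77, 148), Mul(Mul(-1, 0), 2)) = Mul(225, Mul(0, 2)) = Mul(225, 0) = 0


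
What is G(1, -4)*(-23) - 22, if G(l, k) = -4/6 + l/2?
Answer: -109/6 ≈ -18.167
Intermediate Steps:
G(l, k) = -⅔ + l/2 (G(l, k) = -4*⅙ + l*(½) = -⅔ + l/2)
G(1, -4)*(-23) - 22 = (-⅔ + (½)*1)*(-23) - 22 = (-⅔ + ½)*(-23) - 22 = -⅙*(-23) - 22 = 23/6 - 22 = -109/6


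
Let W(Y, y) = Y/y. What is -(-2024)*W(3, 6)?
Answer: 1012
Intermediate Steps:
-(-2024)*W(3, 6) = -(-2024)*3/6 = -(-2024)*3*(⅙) = -(-2024)/2 = -1*(-1012) = 1012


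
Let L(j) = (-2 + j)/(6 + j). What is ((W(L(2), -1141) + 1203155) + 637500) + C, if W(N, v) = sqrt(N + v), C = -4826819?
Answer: -2986164 + I*sqrt(1141) ≈ -2.9862e+6 + 33.779*I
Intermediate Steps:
L(j) = (-2 + j)/(6 + j)
((W(L(2), -1141) + 1203155) + 637500) + C = ((sqrt((-2 + 2)/(6 + 2) - 1141) + 1203155) + 637500) - 4826819 = ((sqrt(0/8 - 1141) + 1203155) + 637500) - 4826819 = ((sqrt((1/8)*0 - 1141) + 1203155) + 637500) - 4826819 = ((sqrt(0 - 1141) + 1203155) + 637500) - 4826819 = ((sqrt(-1141) + 1203155) + 637500) - 4826819 = ((I*sqrt(1141) + 1203155) + 637500) - 4826819 = ((1203155 + I*sqrt(1141)) + 637500) - 4826819 = (1840655 + I*sqrt(1141)) - 4826819 = -2986164 + I*sqrt(1141)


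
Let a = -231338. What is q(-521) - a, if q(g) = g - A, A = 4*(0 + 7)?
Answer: 230789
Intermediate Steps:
A = 28 (A = 4*7 = 28)
q(g) = -28 + g (q(g) = g - 1*28 = g - 28 = -28 + g)
q(-521) - a = (-28 - 521) - 1*(-231338) = -549 + 231338 = 230789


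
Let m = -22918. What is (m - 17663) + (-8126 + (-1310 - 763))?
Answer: -50780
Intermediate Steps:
(m - 17663) + (-8126 + (-1310 - 763)) = (-22918 - 17663) + (-8126 + (-1310 - 763)) = -40581 + (-8126 - 2073) = -40581 - 10199 = -50780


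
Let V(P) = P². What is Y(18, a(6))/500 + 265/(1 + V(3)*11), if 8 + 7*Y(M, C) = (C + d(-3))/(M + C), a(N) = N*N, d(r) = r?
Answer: 23831/9000 ≈ 2.6479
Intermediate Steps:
a(N) = N²
Y(M, C) = -8/7 + (-3 + C)/(7*(C + M)) (Y(M, C) = -8/7 + ((C - 3)/(M + C))/7 = -8/7 + ((-3 + C)/(C + M))/7 = -8/7 + (-3 + C)/(7*(C + M)))
Y(18, a(6))/500 + 265/(1 + V(3)*11) = ((-3/7 - 1*6² - 8/7*18)/(6² + 18))/500 + 265/(1 + 3²*11) = ((-3/7 - 1*36 - 144/7)/(36 + 18))*(1/500) + 265/(1 + 9*11) = ((-3/7 - 36 - 144/7)/54)*(1/500) + 265/(1 + 99) = ((1/54)*(-57))*(1/500) + 265/100 = -19/18*1/500 + 265*(1/100) = -19/9000 + 53/20 = 23831/9000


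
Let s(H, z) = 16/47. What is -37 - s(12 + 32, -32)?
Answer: -1755/47 ≈ -37.340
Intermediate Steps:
s(H, z) = 16/47 (s(H, z) = 16*(1/47) = 16/47)
-37 - s(12 + 32, -32) = -37 - 1*16/47 = -37 - 16/47 = -1755/47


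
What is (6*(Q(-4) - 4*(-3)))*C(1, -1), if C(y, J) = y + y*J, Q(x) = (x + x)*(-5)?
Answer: 0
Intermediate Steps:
Q(x) = -10*x (Q(x) = (2*x)*(-5) = -10*x)
C(y, J) = y + J*y
(6*(Q(-4) - 4*(-3)))*C(1, -1) = (6*(-10*(-4) - 4*(-3)))*(1*(1 - 1)) = (6*(40 + 12))*(1*0) = (6*52)*0 = 312*0 = 0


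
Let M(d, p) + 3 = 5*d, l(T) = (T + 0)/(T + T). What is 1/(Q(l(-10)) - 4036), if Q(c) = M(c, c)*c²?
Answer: -8/32289 ≈ -0.00024776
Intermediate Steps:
l(T) = ½ (l(T) = T/((2*T)) = T*(1/(2*T)) = ½)
M(d, p) = -3 + 5*d
Q(c) = c²*(-3 + 5*c) (Q(c) = (-3 + 5*c)*c² = c²*(-3 + 5*c))
1/(Q(l(-10)) - 4036) = 1/((½)²*(-3 + 5*(½)) - 4036) = 1/((-3 + 5/2)/4 - 4036) = 1/((¼)*(-½) - 4036) = 1/(-⅛ - 4036) = 1/(-32289/8) = -8/32289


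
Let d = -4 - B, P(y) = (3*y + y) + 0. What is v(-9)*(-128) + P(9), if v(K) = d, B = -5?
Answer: -92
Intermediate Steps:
P(y) = 4*y (P(y) = 4*y + 0 = 4*y)
d = 1 (d = -4 - 1*(-5) = -4 + 5 = 1)
v(K) = 1
v(-9)*(-128) + P(9) = 1*(-128) + 4*9 = -128 + 36 = -92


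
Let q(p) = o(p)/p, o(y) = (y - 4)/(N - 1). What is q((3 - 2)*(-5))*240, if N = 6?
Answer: 432/5 ≈ 86.400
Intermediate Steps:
o(y) = -⅘ + y/5 (o(y) = (y - 4)/(6 - 1) = (-4 + y)/5 = (-4 + y)*(⅕) = -⅘ + y/5)
q(p) = (-⅘ + p/5)/p
q((3 - 2)*(-5))*240 = ((-4 + (3 - 2)*(-5))/(5*(((3 - 2)*(-5)))))*240 = ((-4 + 1*(-5))/(5*((1*(-5)))))*240 = ((⅕)*(-4 - 5)/(-5))*240 = ((⅕)*(-⅕)*(-9))*240 = (9/25)*240 = 432/5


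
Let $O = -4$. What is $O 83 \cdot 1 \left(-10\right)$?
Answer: $3320$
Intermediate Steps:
$O 83 \cdot 1 \left(-10\right) = \left(-4\right) 83 \cdot 1 \left(-10\right) = \left(-332\right) \left(-10\right) = 3320$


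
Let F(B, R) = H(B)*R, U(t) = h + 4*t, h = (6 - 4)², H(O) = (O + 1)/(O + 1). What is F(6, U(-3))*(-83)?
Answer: 664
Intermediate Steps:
H(O) = 1 (H(O) = (1 + O)/(1 + O) = 1)
h = 4 (h = 2² = 4)
U(t) = 4 + 4*t
F(B, R) = R (F(B, R) = 1*R = R)
F(6, U(-3))*(-83) = (4 + 4*(-3))*(-83) = (4 - 12)*(-83) = -8*(-83) = 664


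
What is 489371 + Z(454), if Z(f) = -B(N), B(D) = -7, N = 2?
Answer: 489378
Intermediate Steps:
Z(f) = 7 (Z(f) = -1*(-7) = 7)
489371 + Z(454) = 489371 + 7 = 489378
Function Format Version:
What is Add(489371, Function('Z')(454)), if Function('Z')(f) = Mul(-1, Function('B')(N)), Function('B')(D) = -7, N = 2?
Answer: 489378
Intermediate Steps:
Function('Z')(f) = 7 (Function('Z')(f) = Mul(-1, -7) = 7)
Add(489371, Function('Z')(454)) = Add(489371, 7) = 489378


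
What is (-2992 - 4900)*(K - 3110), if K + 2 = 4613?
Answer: -11845892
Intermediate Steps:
K = 4611 (K = -2 + 4613 = 4611)
(-2992 - 4900)*(K - 3110) = (-2992 - 4900)*(4611 - 3110) = -7892*1501 = -11845892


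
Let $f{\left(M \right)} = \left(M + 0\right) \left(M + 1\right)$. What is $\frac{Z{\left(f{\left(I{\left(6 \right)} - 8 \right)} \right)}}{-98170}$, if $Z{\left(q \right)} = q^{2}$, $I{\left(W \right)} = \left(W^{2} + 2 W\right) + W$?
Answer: $- \frac{2337122}{49085} \approx -47.614$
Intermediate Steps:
$I{\left(W \right)} = W^{2} + 3 W$
$f{\left(M \right)} = M \left(1 + M\right)$
$\frac{Z{\left(f{\left(I{\left(6 \right)} - 8 \right)} \right)}}{-98170} = \frac{\left(\left(6 \left(3 + 6\right) - 8\right) \left(1 + \left(6 \left(3 + 6\right) - 8\right)\right)\right)^{2}}{-98170} = \left(\left(6 \cdot 9 - 8\right) \left(1 + \left(6 \cdot 9 - 8\right)\right)\right)^{2} \left(- \frac{1}{98170}\right) = \left(\left(54 - 8\right) \left(1 + \left(54 - 8\right)\right)\right)^{2} \left(- \frac{1}{98170}\right) = \left(46 \left(1 + 46\right)\right)^{2} \left(- \frac{1}{98170}\right) = \left(46 \cdot 47\right)^{2} \left(- \frac{1}{98170}\right) = 2162^{2} \left(- \frac{1}{98170}\right) = 4674244 \left(- \frac{1}{98170}\right) = - \frac{2337122}{49085}$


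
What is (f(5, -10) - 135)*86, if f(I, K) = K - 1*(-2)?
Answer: -12298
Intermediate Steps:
f(I, K) = 2 + K (f(I, K) = K + 2 = 2 + K)
(f(5, -10) - 135)*86 = ((2 - 10) - 135)*86 = (-8 - 135)*86 = -143*86 = -12298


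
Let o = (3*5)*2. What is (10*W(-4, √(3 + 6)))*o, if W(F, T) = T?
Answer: 900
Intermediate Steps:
o = 30 (o = 15*2 = 30)
(10*W(-4, √(3 + 6)))*o = (10*√(3 + 6))*30 = (10*√9)*30 = (10*3)*30 = 30*30 = 900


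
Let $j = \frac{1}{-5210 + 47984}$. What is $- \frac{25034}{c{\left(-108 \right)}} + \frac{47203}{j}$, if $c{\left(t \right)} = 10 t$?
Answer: $\frac{1090293018397}{540} \approx 2.0191 \cdot 10^{9}$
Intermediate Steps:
$j = \frac{1}{42774} \approx 2.3379 \cdot 10^{-5}$
$- \frac{25034}{c{\left(-108 \right)}} + \frac{47203}{j} = - \frac{25034}{10 \left(-108\right)} + 47203 \frac{1}{\frac{1}{42774}} = - \frac{25034}{-1080} + 47203 \cdot 42774 = \left(-25034\right) \left(- \frac{1}{1080}\right) + 2019061122 = \frac{12517}{540} + 2019061122 = \frac{1090293018397}{540}$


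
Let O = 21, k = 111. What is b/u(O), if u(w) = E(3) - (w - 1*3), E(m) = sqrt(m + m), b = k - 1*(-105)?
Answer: -648/53 - 36*sqrt(6)/53 ≈ -13.890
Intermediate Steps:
b = 216 (b = 111 - 1*(-105) = 111 + 105 = 216)
E(m) = sqrt(2)*sqrt(m) (E(m) = sqrt(2*m) = sqrt(2)*sqrt(m))
u(w) = 3 + sqrt(6) - w (u(w) = sqrt(2)*sqrt(3) - (w - 1*3) = sqrt(6) - (w - 3) = sqrt(6) - (-3 + w) = sqrt(6) + (3 - w) = 3 + sqrt(6) - w)
b/u(O) = 216/(3 + sqrt(6) - 1*21) = 216/(3 + sqrt(6) - 21) = 216/(-18 + sqrt(6))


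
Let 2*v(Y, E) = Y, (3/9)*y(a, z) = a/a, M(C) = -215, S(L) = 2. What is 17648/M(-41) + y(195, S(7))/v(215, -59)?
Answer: -17642/215 ≈ -82.056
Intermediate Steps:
y(a, z) = 3 (y(a, z) = 3*(a/a) = 3*1 = 3)
v(Y, E) = Y/2
17648/M(-41) + y(195, S(7))/v(215, -59) = 17648/(-215) + 3/(((½)*215)) = 17648*(-1/215) + 3/(215/2) = -17648/215 + 3*(2/215) = -17648/215 + 6/215 = -17642/215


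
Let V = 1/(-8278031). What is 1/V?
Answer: -8278031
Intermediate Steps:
V = -1/8278031 ≈ -1.2080e-7
1/V = 1/(-1/8278031) = -8278031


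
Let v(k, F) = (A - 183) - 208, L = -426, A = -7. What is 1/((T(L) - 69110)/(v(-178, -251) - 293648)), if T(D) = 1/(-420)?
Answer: 123499320/29026201 ≈ 4.2548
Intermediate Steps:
T(D) = -1/420
v(k, F) = -398 (v(k, F) = (-7 - 183) - 208 = -190 - 208 = -398)
1/((T(L) - 69110)/(v(-178, -251) - 293648)) = 1/((-1/420 - 69110)/(-398 - 293648)) = 1/(-29026201/420/(-294046)) = 1/(-29026201/420*(-1/294046)) = 1/(29026201/123499320) = 123499320/29026201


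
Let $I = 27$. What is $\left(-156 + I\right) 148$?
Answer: $-19092$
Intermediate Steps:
$\left(-156 + I\right) 148 = \left(-156 + 27\right) 148 = \left(-129\right) 148 = -19092$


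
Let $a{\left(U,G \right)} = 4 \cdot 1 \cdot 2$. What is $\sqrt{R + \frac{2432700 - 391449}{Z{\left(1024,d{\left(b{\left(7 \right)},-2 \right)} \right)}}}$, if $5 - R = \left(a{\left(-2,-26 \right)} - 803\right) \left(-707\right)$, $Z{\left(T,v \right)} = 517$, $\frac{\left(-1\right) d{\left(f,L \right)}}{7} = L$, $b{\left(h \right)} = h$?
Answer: $\frac{i \sqrt{149177128573}}{517} \approx 747.07 i$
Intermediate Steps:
$a{\left(U,G \right)} = 8$ ($a{\left(U,G \right)} = 4 \cdot 2 = 8$)
$d{\left(f,L \right)} = - 7 L$
$R = -562060$ ($R = 5 - \left(8 - 803\right) \left(-707\right) = 5 - \left(-795\right) \left(-707\right) = 5 - 562065 = -562060$)
$\sqrt{R + \frac{2432700 - 391449}{Z{\left(1024,d{\left(b{\left(7 \right)},-2 \right)} \right)}}} = \sqrt{-562060 + \frac{2432700 - 391449}{517}} = \sqrt{-562060 + \left(2432700 - 391449\right) \frac{1}{517}} = \sqrt{-562060 + 2041251 \cdot \frac{1}{517}} = \sqrt{-562060 + \frac{2041251}{517}} = \sqrt{- \frac{288543769}{517}} = \frac{i \sqrt{149177128573}}{517}$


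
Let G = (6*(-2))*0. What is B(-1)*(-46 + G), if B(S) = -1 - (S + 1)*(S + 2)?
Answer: 46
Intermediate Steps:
B(S) = -1 - (1 + S)*(2 + S)
G = 0 (G = -12*0 = 0)
B(-1)*(-46 + G) = (-3 - 1*(-1)² - 3*(-1))*(-46 + 0) = (-3 - 1*1 + 3)*(-46) = (-3 - 1 + 3)*(-46) = -1*(-46) = 46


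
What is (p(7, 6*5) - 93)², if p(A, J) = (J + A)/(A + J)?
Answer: 8464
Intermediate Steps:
p(A, J) = 1 (p(A, J) = (A + J)/(A + J) = 1)
(p(7, 6*5) - 93)² = (1 - 93)² = (-92)² = 8464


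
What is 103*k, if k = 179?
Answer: 18437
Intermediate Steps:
103*k = 103*179 = 18437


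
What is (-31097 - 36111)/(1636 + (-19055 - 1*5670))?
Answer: 67208/23089 ≈ 2.9108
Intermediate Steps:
(-31097 - 36111)/(1636 + (-19055 - 1*5670)) = -67208/(1636 + (-19055 - 5670)) = -67208/(1636 - 24725) = -67208/(-23089) = -67208*(-1/23089) = 67208/23089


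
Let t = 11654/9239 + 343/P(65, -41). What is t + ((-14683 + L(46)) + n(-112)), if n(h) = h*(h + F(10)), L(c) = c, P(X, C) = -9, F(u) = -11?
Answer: -74657102/83151 ≈ -897.85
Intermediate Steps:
n(h) = h*(-11 + h) (n(h) = h*(h - 11) = h*(-11 + h))
t = -3064091/83151 (t = 11654/9239 + 343/(-9) = 11654*(1/9239) + 343*(-⅑) = 11654/9239 - 343/9 = -3064091/83151 ≈ -36.850)
t + ((-14683 + L(46)) + n(-112)) = -3064091/83151 + ((-14683 + 46) - 112*(-11 - 112)) = -3064091/83151 + (-14637 - 112*(-123)) = -3064091/83151 + (-14637 + 13776) = -3064091/83151 - 861 = -74657102/83151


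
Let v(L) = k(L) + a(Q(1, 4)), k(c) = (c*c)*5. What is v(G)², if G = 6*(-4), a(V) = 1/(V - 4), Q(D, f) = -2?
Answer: 298563841/36 ≈ 8.2934e+6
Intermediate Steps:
k(c) = 5*c² (k(c) = c²*5 = 5*c²)
a(V) = 1/(-4 + V)
G = -24
v(L) = -⅙ + 5*L² (v(L) = 5*L² + 1/(-4 - 2) = 5*L² + 1/(-6) = 5*L² - ⅙ = -⅙ + 5*L²)
v(G)² = (-⅙ + 5*(-24)²)² = (-⅙ + 5*576)² = (-⅙ + 2880)² = (17279/6)² = 298563841/36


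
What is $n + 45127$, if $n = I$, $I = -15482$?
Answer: $29645$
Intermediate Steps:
$n = -15482$
$n + 45127 = -15482 + 45127 = 29645$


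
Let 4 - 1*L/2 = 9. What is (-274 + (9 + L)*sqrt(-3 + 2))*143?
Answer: -39182 - 143*I ≈ -39182.0 - 143.0*I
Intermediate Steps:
L = -10 (L = 8 - 2*9 = 8 - 18 = -10)
(-274 + (9 + L)*sqrt(-3 + 2))*143 = (-274 + (9 - 10)*sqrt(-3 + 2))*143 = (-274 - sqrt(-1))*143 = (-274 - I)*143 = -39182 - 143*I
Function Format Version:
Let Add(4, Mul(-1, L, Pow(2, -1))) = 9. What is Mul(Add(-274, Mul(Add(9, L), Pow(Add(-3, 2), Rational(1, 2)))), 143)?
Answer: Add(-39182, Mul(-143, I)) ≈ Add(-39182., Mul(-143.00, I))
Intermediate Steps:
L = -10 (L = Add(8, Mul(-2, 9)) = Add(8, -18) = -10)
Mul(Add(-274, Mul(Add(9, L), Pow(Add(-3, 2), Rational(1, 2)))), 143) = Mul(Add(-274, Mul(Add(9, -10), Pow(Add(-3, 2), Rational(1, 2)))), 143) = Mul(Add(-274, Mul(-1, Pow(-1, Rational(1, 2)))), 143) = Mul(Add(-274, Mul(-1, I)), 143) = Add(-39182, Mul(-143, I))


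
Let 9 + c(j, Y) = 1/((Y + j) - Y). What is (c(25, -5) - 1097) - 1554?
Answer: -66499/25 ≈ -2660.0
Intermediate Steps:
c(j, Y) = -9 + 1/j (c(j, Y) = -9 + 1/((Y + j) - Y) = -9 + 1/j)
(c(25, -5) - 1097) - 1554 = ((-9 + 1/25) - 1097) - 1554 = (-224/25 - 1097) - 1554 = -27649/25 - 1554 = -66499/25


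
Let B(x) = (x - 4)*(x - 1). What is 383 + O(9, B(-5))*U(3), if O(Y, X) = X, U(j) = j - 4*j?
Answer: -103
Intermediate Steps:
U(j) = -3*j
B(x) = (-1 + x)*(-4 + x) (B(x) = (-4 + x)*(-1 + x) = (-1 + x)*(-4 + x))
383 + O(9, B(-5))*U(3) = 383 + (4 + (-5)² - 5*(-5))*(-3*3) = 383 + (4 + 25 + 25)*(-9) = 383 + 54*(-9) = 383 - 486 = -103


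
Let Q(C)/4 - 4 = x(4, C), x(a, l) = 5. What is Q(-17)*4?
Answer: 144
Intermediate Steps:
Q(C) = 36 (Q(C) = 16 + 4*5 = 16 + 20 = 36)
Q(-17)*4 = 36*4 = 144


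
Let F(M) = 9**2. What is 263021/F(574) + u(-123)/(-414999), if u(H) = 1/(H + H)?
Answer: 994509229145/306269262 ≈ 3247.2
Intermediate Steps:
F(M) = 81
u(H) = 1/(2*H)
263021/F(574) + u(-123)/(-414999) = 263021/81 + ((1/2)/(-123))/(-414999) = 263021*(1/81) + ((1/2)*(-1/123))*(-1/414999) = 263021/81 - 1/246*(-1/414999) = 263021/81 + 1/102089754 = 994509229145/306269262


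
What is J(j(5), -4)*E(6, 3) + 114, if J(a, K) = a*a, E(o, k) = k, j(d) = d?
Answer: 189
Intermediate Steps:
J(a, K) = a²
J(j(5), -4)*E(6, 3) + 114 = 5²*3 + 114 = 25*3 + 114 = 75 + 114 = 189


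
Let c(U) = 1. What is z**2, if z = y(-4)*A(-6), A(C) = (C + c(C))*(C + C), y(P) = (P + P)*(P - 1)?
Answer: 5760000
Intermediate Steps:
y(P) = 2*P*(-1 + P) (y(P) = (2*P)*(-1 + P) = 2*P*(-1 + P))
A(C) = 2*C*(1 + C) (A(C) = (C + 1)*(C + C) = (1 + C)*(2*C) = 2*C*(1 + C))
z = 2400 (z = (2*(-4)*(-1 - 4))*(2*(-6)*(1 - 6)) = (2*(-4)*(-5))*(2*(-6)*(-5)) = 40*60 = 2400)
z**2 = 2400**2 = 5760000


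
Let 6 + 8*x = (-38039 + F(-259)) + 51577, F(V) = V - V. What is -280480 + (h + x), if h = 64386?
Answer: -428805/2 ≈ -2.1440e+5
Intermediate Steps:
F(V) = 0
x = 3383/2 (x = -¾ + ((-38039 + 0) + 51577)/8 = -¾ + (-38039 + 51577)/8 = -¾ + (⅛)*13538 = -¾ + 6769/4 = 3383/2 ≈ 1691.5)
-280480 + (h + x) = -280480 + (64386 + 3383/2) = -280480 + 132155/2 = -428805/2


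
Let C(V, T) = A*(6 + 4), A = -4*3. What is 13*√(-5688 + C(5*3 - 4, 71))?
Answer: 572*I*√3 ≈ 990.73*I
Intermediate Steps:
A = -12
C(V, T) = -120 (C(V, T) = -12*(6 + 4) = -12*10 = -120)
13*√(-5688 + C(5*3 - 4, 71)) = 13*√(-5688 - 120) = 13*√(-5808) = 13*(44*I*√3) = 572*I*√3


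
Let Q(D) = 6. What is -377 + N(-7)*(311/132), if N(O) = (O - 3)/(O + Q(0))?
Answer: -23327/66 ≈ -353.44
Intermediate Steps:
N(O) = (-3 + O)/(6 + O) (N(O) = (O - 3)/(O + 6) = (-3 + O)/(6 + O))
-377 + N(-7)*(311/132) = -377 + ((-3 - 7)/(6 - 7))*(311/132) = -377 + (-10/(-1))*(311*(1/132)) = -377 - 1*(-10)*(311/132) = -377 + 10*(311/132) = -377 + 1555/66 = -23327/66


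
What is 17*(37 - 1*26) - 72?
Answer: 115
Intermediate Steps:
17*(37 - 1*26) - 72 = 17*(37 - 26) - 72 = 17*11 - 72 = 187 - 72 = 115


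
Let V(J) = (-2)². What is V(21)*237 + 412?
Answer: 1360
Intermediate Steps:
V(J) = 4
V(21)*237 + 412 = 4*237 + 412 = 948 + 412 = 1360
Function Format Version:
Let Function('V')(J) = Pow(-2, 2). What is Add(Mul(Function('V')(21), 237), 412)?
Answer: 1360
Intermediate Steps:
Function('V')(J) = 4
Add(Mul(Function('V')(21), 237), 412) = Add(Mul(4, 237), 412) = Add(948, 412) = 1360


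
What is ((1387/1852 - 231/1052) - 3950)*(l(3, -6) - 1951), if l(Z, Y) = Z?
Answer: 936838185164/121769 ≈ 7.6936e+6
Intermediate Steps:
((1387/1852 - 231/1052) - 3950)*(l(3, -6) - 1951) = ((1387/1852 - 231/1052) - 3950)*(3 - 1951) = ((1387*(1/1852) - 231*1/1052) - 3950)*(-1948) = ((1387/1852 - 231/1052) - 3950)*(-1948) = (64457/121769 - 3950)*(-1948) = -480923093/121769*(-1948) = 936838185164/121769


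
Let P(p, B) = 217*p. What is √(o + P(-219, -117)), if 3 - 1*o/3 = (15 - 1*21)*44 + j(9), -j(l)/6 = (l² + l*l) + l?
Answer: 2*I*√10911 ≈ 208.91*I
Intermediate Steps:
j(l) = -12*l² - 6*l (j(l) = -6*((l² + l*l) + l) = -6*((l² + l²) + l) = -6*(2*l² + l) = -6*(l + 2*l²) = -12*l² - 6*l)
o = 3879 (o = 9 - 3*((15 - 1*21)*44 - 6*9*(1 + 2*9)) = 9 - 3*((15 - 21)*44 - 6*9*(1 + 18)) = 9 - 3*(-6*44 - 6*9*19) = 9 - 3*(-264 - 1026) = 9 - 3*(-1290) = 9 + 3870 = 3879)
√(o + P(-219, -117)) = √(3879 + 217*(-219)) = √(3879 - 47523) = √(-43644) = 2*I*√10911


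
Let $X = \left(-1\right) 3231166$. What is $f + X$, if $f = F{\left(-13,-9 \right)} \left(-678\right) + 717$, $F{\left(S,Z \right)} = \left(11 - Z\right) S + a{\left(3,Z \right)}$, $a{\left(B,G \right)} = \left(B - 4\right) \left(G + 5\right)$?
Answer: $-3056881$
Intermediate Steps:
$a{\left(B,G \right)} = \left(-4 + B\right) \left(5 + G\right)$
$F{\left(S,Z \right)} = -5 - Z + S \left(11 - Z\right)$ ($F{\left(S,Z \right)} = \left(11 - Z\right) S + \left(-20 - 4 Z + 5 \cdot 3 + 3 Z\right) = S \left(11 - Z\right) + \left(-20 - 4 Z + 15 + 3 Z\right) = S \left(11 - Z\right) - \left(5 + Z\right) = -5 - Z + S \left(11 - Z\right)$)
$X = -3231166$
$f = 174285$ ($f = \left(-5 - -9 + 11 \left(-13\right) - \left(-13\right) \left(-9\right)\right) \left(-678\right) + 717 = \left(-5 + 9 - 143 - 117\right) \left(-678\right) + 717 = \left(-256\right) \left(-678\right) + 717 = 173568 + 717 = 174285$)
$f + X = 174285 - 3231166 = -3056881$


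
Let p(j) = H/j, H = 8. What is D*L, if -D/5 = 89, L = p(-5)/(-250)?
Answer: -356/125 ≈ -2.8480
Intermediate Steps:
p(j) = 8/j
L = 4/625 (L = (8/(-5))/(-250) = (8*(-1/5))*(-1/250) = -8/5*(-1/250) = 4/625 ≈ 0.0064000)
D = -445 (D = -5*89 = -445)
D*L = -445*4/625 = -356/125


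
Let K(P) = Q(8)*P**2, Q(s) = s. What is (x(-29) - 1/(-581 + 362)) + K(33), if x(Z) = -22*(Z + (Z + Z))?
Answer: 2327095/219 ≈ 10626.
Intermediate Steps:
K(P) = 8*P**2
x(Z) = -66*Z (x(Z) = -22*(Z + 2*Z) = -66*Z)
(x(-29) - 1/(-581 + 362)) + K(33) = (-66*(-29) - 1/(-581 + 362)) + 8*33**2 = (1914 - 1/(-219)) + 8*1089 = (1914 - 1*(-1/219)) + 8712 = (1914 + 1/219) + 8712 = 419167/219 + 8712 = 2327095/219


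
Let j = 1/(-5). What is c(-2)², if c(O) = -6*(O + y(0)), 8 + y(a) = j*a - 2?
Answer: 5184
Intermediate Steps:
j = -⅕ ≈ -0.20000
y(a) = -10 - a/5 (y(a) = -8 + (-a/5 - 2) = -8 + (-2 - a/5) = -10 - a/5)
c(O) = 60 - 6*O (c(O) = -6*(O + (-10 - ⅕*0)) = -6*(O + (-10 + 0)) = -6*(O - 10) = -6*(-10 + O) = 60 - 6*O)
c(-2)² = (60 - 6*(-2))² = (60 + 12)² = 72² = 5184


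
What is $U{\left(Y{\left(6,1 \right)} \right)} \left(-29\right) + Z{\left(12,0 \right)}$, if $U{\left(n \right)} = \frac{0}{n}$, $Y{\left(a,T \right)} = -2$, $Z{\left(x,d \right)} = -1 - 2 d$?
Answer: $-1$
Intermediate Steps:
$U{\left(n \right)} = 0$
$U{\left(Y{\left(6,1 \right)} \right)} \left(-29\right) + Z{\left(12,0 \right)} = 0 \left(-29\right) - 1 = 0 + \left(-1 + 0\right) = 0 - 1 = -1$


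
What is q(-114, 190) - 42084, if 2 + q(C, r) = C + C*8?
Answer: -43112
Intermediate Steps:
q(C, r) = -2 + 9*C (q(C, r) = -2 + (C + C*8) = -2 + (C + 8*C) = -2 + 9*C)
q(-114, 190) - 42084 = (-2 + 9*(-114)) - 42084 = (-2 - 1026) - 42084 = -1028 - 42084 = -43112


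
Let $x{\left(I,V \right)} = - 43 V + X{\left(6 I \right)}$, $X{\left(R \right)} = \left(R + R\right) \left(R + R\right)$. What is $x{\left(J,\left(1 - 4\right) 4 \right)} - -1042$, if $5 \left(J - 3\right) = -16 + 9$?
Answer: $\frac{48166}{25} \approx 1926.6$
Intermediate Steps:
$J = \frac{8}{5}$ ($J = 3 + \frac{-16 + 9}{5} = 3 + \frac{1}{5} \left(-7\right) = 3 - \frac{7}{5} = \frac{8}{5} \approx 1.6$)
$X{\left(R \right)} = 4 R^{2}$ ($X{\left(R \right)} = 2 R 2 R = 4 R^{2}$)
$x{\left(I,V \right)} = - 43 V + 144 I^{2}$ ($x{\left(I,V \right)} = - 43 V + 4 \left(6 I\right)^{2} = - 43 V + 4 \cdot 36 I^{2} = - 43 V + 144 I^{2}$)
$x{\left(J,\left(1 - 4\right) 4 \right)} - -1042 = \left(- 43 \left(1 - 4\right) 4 + 144 \left(\frac{8}{5}\right)^{2}\right) - -1042 = \left(- 43 \left(\left(-3\right) 4\right) + 144 \cdot \frac{64}{25}\right) + 1042 = \left(\left(-43\right) \left(-12\right) + \frac{9216}{25}\right) + 1042 = \left(516 + \frac{9216}{25}\right) + 1042 = \frac{22116}{25} + 1042 = \frac{48166}{25}$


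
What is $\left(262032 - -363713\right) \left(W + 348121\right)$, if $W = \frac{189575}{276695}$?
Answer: $\frac{12054793414670830}{55339} \approx 2.1784 \cdot 10^{11}$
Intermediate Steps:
$W = \frac{37915}{55339}$ ($W = 189575 \cdot \frac{1}{276695} = \frac{37915}{55339} \approx 0.68514$)
$\left(262032 - -363713\right) \left(W + 348121\right) = \left(262032 - -363713\right) \left(\frac{37915}{55339} + 348121\right) = \left(262032 + 363713\right) \frac{19264705934}{55339} = 625745 \cdot \frac{19264705934}{55339} = \frac{12054793414670830}{55339}$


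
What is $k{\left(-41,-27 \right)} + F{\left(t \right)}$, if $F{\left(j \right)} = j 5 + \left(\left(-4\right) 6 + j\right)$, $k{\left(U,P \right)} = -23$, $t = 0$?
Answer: $-47$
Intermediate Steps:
$F{\left(j \right)} = -24 + 6 j$ ($F{\left(j \right)} = 5 j + \left(-24 + j\right) = -24 + 6 j$)
$k{\left(-41,-27 \right)} + F{\left(t \right)} = -23 + \left(-24 + 6 \cdot 0\right) = -23 + \left(-24 + 0\right) = -23 - 24 = -47$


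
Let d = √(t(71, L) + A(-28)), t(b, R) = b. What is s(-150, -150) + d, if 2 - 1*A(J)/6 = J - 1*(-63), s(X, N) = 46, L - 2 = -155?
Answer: 46 + I*√127 ≈ 46.0 + 11.269*I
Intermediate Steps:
L = -153 (L = 2 - 155 = -153)
A(J) = -366 - 6*J (A(J) = 12 - 6*(J - 1*(-63)) = 12 - 6*(J + 63) = 12 - 6*(63 + J) = 12 + (-378 - 6*J) = -366 - 6*J)
d = I*√127 (d = √(71 + (-366 - 6*(-28))) = √(71 + (-366 + 168)) = √(71 - 198) = √(-127) = I*√127 ≈ 11.269*I)
s(-150, -150) + d = 46 + I*√127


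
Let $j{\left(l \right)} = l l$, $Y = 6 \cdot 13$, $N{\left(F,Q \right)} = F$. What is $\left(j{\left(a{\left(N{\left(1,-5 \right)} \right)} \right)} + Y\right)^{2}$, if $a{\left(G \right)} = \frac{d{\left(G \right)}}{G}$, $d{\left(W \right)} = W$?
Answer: $6241$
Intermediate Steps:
$Y = 78$
$a{\left(G \right)} = 1$ ($a{\left(G \right)} = \frac{G}{G} = 1$)
$j{\left(l \right)} = l^{2}$
$\left(j{\left(a{\left(N{\left(1,-5 \right)} \right)} \right)} + Y\right)^{2} = \left(1^{2} + 78\right)^{2} = \left(1 + 78\right)^{2} = 79^{2} = 6241$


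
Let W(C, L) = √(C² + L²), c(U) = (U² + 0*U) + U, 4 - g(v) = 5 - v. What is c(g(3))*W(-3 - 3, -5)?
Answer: 6*√61 ≈ 46.862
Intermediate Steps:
g(v) = -1 + v (g(v) = 4 - (5 - v) = 4 + (-5 + v) = -1 + v)
c(U) = U + U² (c(U) = (U² + 0) + U = U² + U = U + U²)
c(g(3))*W(-3 - 3, -5) = ((-1 + 3)*(1 + (-1 + 3)))*√((-3 - 3)² + (-5)²) = (2*(1 + 2))*√((-6)² + 25) = (2*3)*√(36 + 25) = 6*√61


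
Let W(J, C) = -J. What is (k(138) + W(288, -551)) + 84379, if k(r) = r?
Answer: 84229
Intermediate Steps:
(k(138) + W(288, -551)) + 84379 = (138 - 1*288) + 84379 = (138 - 288) + 84379 = -150 + 84379 = 84229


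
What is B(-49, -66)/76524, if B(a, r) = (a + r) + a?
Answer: -41/19131 ≈ -0.0021431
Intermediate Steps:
B(a, r) = r + 2*a
B(-49, -66)/76524 = (-66 + 2*(-49))/76524 = (-66 - 98)*(1/76524) = -164*1/76524 = -41/19131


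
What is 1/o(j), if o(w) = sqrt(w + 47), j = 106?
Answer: sqrt(17)/51 ≈ 0.080845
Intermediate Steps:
o(w) = sqrt(47 + w)
1/o(j) = 1/(sqrt(47 + 106)) = 1/(sqrt(153)) = 1/(3*sqrt(17)) = sqrt(17)/51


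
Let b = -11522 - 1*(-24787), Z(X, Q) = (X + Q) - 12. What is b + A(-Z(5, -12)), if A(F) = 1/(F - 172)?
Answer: 2029544/153 ≈ 13265.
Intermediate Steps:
Z(X, Q) = -12 + Q + X (Z(X, Q) = (Q + X) - 12 = -12 + Q + X)
A(F) = 1/(-172 + F)
b = 13265 (b = -11522 + 24787 = 13265)
b + A(-Z(5, -12)) = 13265 + 1/(-172 - (-12 - 12 + 5)) = 13265 + 1/(-172 - 1*(-19)) = 13265 + 1/(-172 + 19) = 13265 + 1/(-153) = 13265 - 1/153 = 2029544/153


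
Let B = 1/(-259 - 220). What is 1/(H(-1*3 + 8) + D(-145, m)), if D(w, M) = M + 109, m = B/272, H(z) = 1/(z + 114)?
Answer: 912016/99417401 ≈ 0.0091736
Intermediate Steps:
H(z) = 1/(114 + z)
B = -1/479 (B = 1/(-479) = -1/479 ≈ -0.0020877)
m = -1/130288 (m = -1/479/272 = -1/479*1/272 = -1/130288 ≈ -7.6753e-6)
D(w, M) = 109 + M
1/(H(-1*3 + 8) + D(-145, m)) = 1/(1/(114 + (-1*3 + 8)) + (109 - 1/130288)) = 1/(1/(114 + (-3 + 8)) + 14201391/130288) = 1/(1/(114 + 5) + 14201391/130288) = 1/(1/119 + 14201391/130288) = 1/(99417401/912016) = 912016/99417401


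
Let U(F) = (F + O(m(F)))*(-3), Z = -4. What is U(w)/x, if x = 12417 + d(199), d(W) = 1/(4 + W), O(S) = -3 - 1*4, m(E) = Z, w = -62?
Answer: 42021/2520652 ≈ 0.016671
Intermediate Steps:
m(E) = -4
O(S) = -7 (O(S) = -3 - 4 = -7)
U(F) = 21 - 3*F (U(F) = (F - 7)*(-3) = (-7 + F)*(-3) = 21 - 3*F)
x = 2520652/203 (x = 12417 + 1/(4 + 199) = 12417 + 1/203 = 2520652/203 ≈ 12417.)
U(w)/x = (21 - 3*(-62))/(2520652/203) = (21 + 186)*(203/2520652) = 207*(203/2520652) = 42021/2520652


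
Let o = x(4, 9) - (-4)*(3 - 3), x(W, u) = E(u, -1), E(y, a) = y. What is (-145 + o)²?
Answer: 18496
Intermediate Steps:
x(W, u) = u
o = 9 (o = 9 - (-4)*(3 - 3) = 9 - (-4)*0 = 9 - 1*0 = 9 + 0 = 9)
(-145 + o)² = (-145 + 9)² = (-136)² = 18496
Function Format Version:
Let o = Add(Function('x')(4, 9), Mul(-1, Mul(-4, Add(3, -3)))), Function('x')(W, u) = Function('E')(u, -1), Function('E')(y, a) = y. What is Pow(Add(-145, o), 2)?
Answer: 18496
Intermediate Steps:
Function('x')(W, u) = u
o = 9 (o = Add(9, Mul(-1, Mul(-4, Add(3, -3)))) = Add(9, Mul(-1, Mul(-4, 0))) = Add(9, Mul(-1, 0)) = Add(9, 0) = 9)
Pow(Add(-145, o), 2) = Pow(Add(-145, 9), 2) = Pow(-136, 2) = 18496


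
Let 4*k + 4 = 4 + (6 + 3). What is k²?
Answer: 81/16 ≈ 5.0625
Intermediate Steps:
k = 9/4 (k = -1 + (4 + (6 + 3))/4 = -1 + (4 + 9)/4 = -1 + (¼)*13 = -1 + 13/4 = 9/4 ≈ 2.2500)
k² = (9/4)² = 81/16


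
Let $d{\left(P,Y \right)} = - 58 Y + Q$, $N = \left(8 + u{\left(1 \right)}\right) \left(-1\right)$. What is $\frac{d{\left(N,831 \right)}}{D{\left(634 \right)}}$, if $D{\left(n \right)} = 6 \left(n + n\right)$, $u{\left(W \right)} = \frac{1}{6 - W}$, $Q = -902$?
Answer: $- \frac{12275}{1902} \approx -6.4537$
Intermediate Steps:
$D{\left(n \right)} = 12 n$ ($D{\left(n \right)} = 6 \cdot 2 n = 12 n$)
$N = - \frac{41}{5}$ ($N = \left(8 - \frac{1}{-6 + 1}\right) \left(-1\right) = \left(8 - \frac{1}{-5}\right) \left(-1\right) = \left(8 - - \frac{1}{5}\right) \left(-1\right) = \left(8 + \frac{1}{5}\right) \left(-1\right) = \frac{41}{5} \left(-1\right) = - \frac{41}{5} \approx -8.2$)
$d{\left(P,Y \right)} = -902 - 58 Y$ ($d{\left(P,Y \right)} = - 58 Y - 902 = -902 - 58 Y$)
$\frac{d{\left(N,831 \right)}}{D{\left(634 \right)}} = \frac{-902 - 48198}{12 \cdot 634} = \frac{-902 - 48198}{7608} = \left(-49100\right) \frac{1}{7608} = - \frac{12275}{1902}$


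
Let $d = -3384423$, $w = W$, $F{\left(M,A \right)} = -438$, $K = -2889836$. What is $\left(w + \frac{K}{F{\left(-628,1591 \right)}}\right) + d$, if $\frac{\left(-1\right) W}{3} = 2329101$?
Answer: $- \frac{2269963076}{219} \approx -1.0365 \cdot 10^{7}$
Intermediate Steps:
$W = -6987303$ ($W = \left(-3\right) 2329101 = -6987303$)
$w = -6987303$
$\left(w + \frac{K}{F{\left(-628,1591 \right)}}\right) + d = \left(-6987303 - \frac{2889836}{-438}\right) - 3384423 = \left(-6987303 - - \frac{1444918}{219}\right) - 3384423 = \left(-6987303 + \frac{1444918}{219}\right) - 3384423 = - \frac{1528774439}{219} - 3384423 = - \frac{2269963076}{219}$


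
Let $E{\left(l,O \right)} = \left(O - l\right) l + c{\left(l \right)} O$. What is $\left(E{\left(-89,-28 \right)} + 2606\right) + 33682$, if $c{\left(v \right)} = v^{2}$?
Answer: $-190929$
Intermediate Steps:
$E{\left(l,O \right)} = O l^{2} + l \left(O - l\right)$ ($E{\left(l,O \right)} = \left(O - l\right) l + l^{2} O = l \left(O - l\right) + O l^{2} = O l^{2} + l \left(O - l\right)$)
$\left(E{\left(-89,-28 \right)} + 2606\right) + 33682 = \left(- 89 \left(-28 - -89 - -2492\right) + 2606\right) + 33682 = \left(- 89 \left(-28 + 89 + 2492\right) + 2606\right) + 33682 = \left(\left(-89\right) 2553 + 2606\right) + 33682 = \left(-227217 + 2606\right) + 33682 = -224611 + 33682 = -190929$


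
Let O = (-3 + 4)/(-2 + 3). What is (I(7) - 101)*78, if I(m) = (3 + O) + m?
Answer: -7020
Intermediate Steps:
O = 1 (O = 1/1 = 1*1 = 1)
I(m) = 4 + m (I(m) = (3 + 1) + m = 4 + m)
(I(7) - 101)*78 = ((4 + 7) - 101)*78 = (11 - 101)*78 = -90*78 = -7020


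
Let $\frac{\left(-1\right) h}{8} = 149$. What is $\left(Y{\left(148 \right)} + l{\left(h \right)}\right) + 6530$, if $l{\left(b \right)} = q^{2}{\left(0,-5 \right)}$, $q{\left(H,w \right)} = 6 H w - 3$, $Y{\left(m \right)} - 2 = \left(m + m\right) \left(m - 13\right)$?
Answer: $46501$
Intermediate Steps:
$Y{\left(m \right)} = 2 + 2 m \left(-13 + m\right)$ ($Y{\left(m \right)} = 2 + \left(m + m\right) \left(m - 13\right) = 2 + 2 m \left(-13 + m\right)$)
$h = -1192$ ($h = \left(-8\right) 149 = -1192$)
$q{\left(H,w \right)} = -3 + 6 H w$ ($q{\left(H,w \right)} = 6 H w - 3 = -3 + 6 H w$)
$l{\left(b \right)} = 9$ ($l{\left(b \right)} = \left(-3 + 6 \cdot 0 \left(-5\right)\right)^{2} = \left(-3 + 0\right)^{2} = \left(-3\right)^{2} = 9$)
$\left(Y{\left(148 \right)} + l{\left(h \right)}\right) + 6530 = \left(\left(2 - 3848 + 2 \cdot 148^{2}\right) + 9\right) + 6530 = \left(\left(2 - 3848 + 2 \cdot 21904\right) + 9\right) + 6530 = \left(\left(2 - 3848 + 43808\right) + 9\right) + 6530 = \left(39962 + 9\right) + 6530 = 39971 + 6530 = 46501$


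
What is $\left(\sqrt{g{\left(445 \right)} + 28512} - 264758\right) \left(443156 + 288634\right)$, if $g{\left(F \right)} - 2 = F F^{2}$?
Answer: $-193747256820 + 731790 \sqrt{88149639} \approx -1.8688 \cdot 10^{11}$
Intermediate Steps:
$g{\left(F \right)} = 2 + F^{3}$ ($g{\left(F \right)} = 2 + F F^{2} = 2 + F^{3}$)
$\left(\sqrt{g{\left(445 \right)} + 28512} - 264758\right) \left(443156 + 288634\right) = \left(\sqrt{\left(2 + 445^{3}\right) + 28512} - 264758\right) \left(443156 + 288634\right) = \left(\sqrt{\left(2 + 88121125\right) + 28512} - 264758\right) 731790 = \left(\sqrt{88121127 + 28512} - 264758\right) 731790 = \left(\sqrt{88149639} - 264758\right) 731790 = \left(-264758 + \sqrt{88149639}\right) 731790 = -193747256820 + 731790 \sqrt{88149639}$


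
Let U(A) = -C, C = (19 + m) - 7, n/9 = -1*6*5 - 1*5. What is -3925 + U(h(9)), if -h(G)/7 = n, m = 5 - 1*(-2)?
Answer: -3944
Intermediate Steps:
m = 7 (m = 5 + 2 = 7)
n = -315 (n = 9*(-1*6*5 - 1*5) = 9*(-6*5 - 5) = 9*(-30 - 5) = 9*(-35) = -315)
h(G) = 2205 (h(G) = -7*(-315) = 2205)
C = 19 (C = (19 + 7) - 7 = 26 - 7 = 19)
U(A) = -19 (U(A) = -1*19 = -19)
-3925 + U(h(9)) = -3925 - 19 = -3944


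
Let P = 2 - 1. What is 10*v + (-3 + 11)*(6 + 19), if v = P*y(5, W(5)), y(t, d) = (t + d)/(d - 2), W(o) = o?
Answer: 700/3 ≈ 233.33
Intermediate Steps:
y(t, d) = (d + t)/(-2 + d)
P = 1
v = 10/3 (v = 1*((5 + 5)/(-2 + 5)) = 1*(10/3) = 10/3 ≈ 3.3333)
10*v + (-3 + 11)*(6 + 19) = 10*(10/3) + (-3 + 11)*(6 + 19) = 100/3 + 8*25 = 100/3 + 200 = 700/3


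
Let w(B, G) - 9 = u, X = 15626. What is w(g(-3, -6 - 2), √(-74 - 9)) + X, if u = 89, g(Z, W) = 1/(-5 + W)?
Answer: 15724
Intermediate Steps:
w(B, G) = 98 (w(B, G) = 9 + 89 = 98)
w(g(-3, -6 - 2), √(-74 - 9)) + X = 98 + 15626 = 15724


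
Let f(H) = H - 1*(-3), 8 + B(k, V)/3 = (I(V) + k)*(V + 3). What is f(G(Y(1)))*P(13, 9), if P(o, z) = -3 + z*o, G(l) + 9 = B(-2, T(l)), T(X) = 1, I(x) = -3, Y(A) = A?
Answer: -10260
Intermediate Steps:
B(k, V) = -24 + 3*(-3 + k)*(3 + V) (B(k, V) = -24 + 3*((-3 + k)*(V + 3)) = -24 + 3*((-3 + k)*(3 + V)) = -24 + 3*(-3 + k)*(3 + V))
G(l) = -93 (G(l) = -9 + (-51 - 9*1 + 9*(-2) + 3*1*(-2)) = -9 + (-51 - 9 - 18 - 6) = -9 - 84 = -93)
f(H) = 3 + H (f(H) = H + 3 = 3 + H)
P(o, z) = -3 + o*z
f(G(Y(1)))*P(13, 9) = (3 - 93)*(-3 + 13*9) = -90*(-3 + 117) = -90*114 = -10260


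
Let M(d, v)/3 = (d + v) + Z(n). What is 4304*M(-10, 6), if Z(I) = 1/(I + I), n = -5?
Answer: -264696/5 ≈ -52939.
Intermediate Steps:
Z(I) = 1/(2*I)
M(d, v) = -3/10 + 3*d + 3*v (M(d, v) = 3*((d + v) + (½)/(-5)) = 3*((d + v) + (½)*(-⅕)) = 3*((d + v) - ⅒) = 3*(-⅒ + d + v) = -3/10 + 3*d + 3*v)
4304*M(-10, 6) = 4304*(-3/10 + 3*(-10) + 3*6) = 4304*(-3/10 - 30 + 18) = 4304*(-123/10) = -264696/5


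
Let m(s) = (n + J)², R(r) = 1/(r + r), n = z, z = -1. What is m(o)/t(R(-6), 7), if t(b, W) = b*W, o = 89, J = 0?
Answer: -12/7 ≈ -1.7143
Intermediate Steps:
n = -1
R(r) = 1/(2*r)
t(b, W) = W*b
m(s) = 1 (m(s) = (-1 + 0)² = (-1)² = 1)
m(o)/t(R(-6), 7) = 1/(7*((½)/(-6))) = 1/(7*((½)*(-⅙))) = 1/(7*(-1/12)) = 1/(-7/12) = 1*(-12/7) = -12/7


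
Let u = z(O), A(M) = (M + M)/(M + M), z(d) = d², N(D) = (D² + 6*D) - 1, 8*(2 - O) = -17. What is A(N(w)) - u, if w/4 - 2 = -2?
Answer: -1025/64 ≈ -16.016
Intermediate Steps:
O = 33/8 (O = 2 - ⅛*(-17) = 2 + 17/8 = 33/8 ≈ 4.1250)
w = 0 (w = 8 + 4*(-2) = 8 - 8 = 0)
N(D) = -1 + D² + 6*D
A(M) = 1 (A(M) = (2*M)/((2*M)) = (2*M)*(1/(2*M)) = 1)
u = 1089/64 (u = (33/8)² = 1089/64 ≈ 17.016)
A(N(w)) - u = 1 - 1*1089/64 = 1 - 1089/64 = -1025/64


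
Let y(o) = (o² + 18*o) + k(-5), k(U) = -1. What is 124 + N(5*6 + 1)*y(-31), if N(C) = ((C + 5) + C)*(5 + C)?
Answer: 969748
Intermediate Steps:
y(o) = -1 + o² + 18*o (y(o) = (o² + 18*o) - 1 = -1 + o² + 18*o)
N(C) = (5 + C)*(5 + 2*C) (N(C) = ((5 + C) + C)*(5 + C) = (5 + 2*C)*(5 + C) = (5 + C)*(5 + 2*C))
124 + N(5*6 + 1)*y(-31) = 124 + (25 + 2*(5*6 + 1)² + 15*(5*6 + 1))*(-1 + (-31)² + 18*(-31)) = 124 + (25 + 2*(30 + 1)² + 15*(30 + 1))*(-1 + 961 - 558) = 124 + (25 + 2*31² + 15*31)*402 = 124 + (25 + 2*961 + 465)*402 = 124 + (25 + 1922 + 465)*402 = 124 + 2412*402 = 124 + 969624 = 969748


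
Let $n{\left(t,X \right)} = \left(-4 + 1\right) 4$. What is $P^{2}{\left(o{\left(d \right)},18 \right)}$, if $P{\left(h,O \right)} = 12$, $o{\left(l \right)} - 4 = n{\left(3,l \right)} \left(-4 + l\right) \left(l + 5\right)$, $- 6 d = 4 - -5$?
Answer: $144$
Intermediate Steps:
$n{\left(t,X \right)} = -12$ ($n{\left(t,X \right)} = \left(-3\right) 4 = -12$)
$d = - \frac{3}{2}$ ($d = - \frac{4 - -5}{6} = - \frac{4 + 5}{6} = \left(- \frac{1}{6}\right) 9 = - \frac{3}{2} \approx -1.5$)
$o{\left(l \right)} = 4 + \left(5 + l\right) \left(48 - 12 l\right)$ ($o{\left(l \right)} = 4 + - 12 \left(-4 + l\right) \left(l + 5\right) = 4 + \left(48 - 12 l\right) \left(5 + l\right) = 4 + \left(5 + l\right) \left(48 - 12 l\right)$)
$P^{2}{\left(o{\left(d \right)},18 \right)} = 12^{2} = 144$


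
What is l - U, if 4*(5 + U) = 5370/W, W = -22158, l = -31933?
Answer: -471639521/14772 ≈ -31928.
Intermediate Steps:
U = -74755/14772 (U = -5 + (5370/(-22158))/4 = -5 + (5370*(-1/22158))/4 = -5 + (¼)*(-895/3693) = -5 - 895/14772 = -74755/14772 ≈ -5.0606)
l - U = -31933 - 1*(-74755/14772) = -31933 + 74755/14772 = -471639521/14772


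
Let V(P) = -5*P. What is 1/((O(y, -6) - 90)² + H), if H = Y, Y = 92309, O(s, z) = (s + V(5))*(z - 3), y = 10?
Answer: 1/94334 ≈ 1.0601e-5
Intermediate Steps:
O(s, z) = (-25 + s)*(-3 + z) (O(s, z) = (s - 5*5)*(z - 3) = (s - 25)*(-3 + z) = (-25 + s)*(-3 + z))
H = 92309
1/((O(y, -6) - 90)² + H) = 1/(((75 - 25*(-6) - 3*10 + 10*(-6)) - 90)² + 92309) = 1/(((75 + 150 - 30 - 60) - 90)² + 92309) = 1/((135 - 90)² + 92309) = 1/(45² + 92309) = 1/(2025 + 92309) = 1/94334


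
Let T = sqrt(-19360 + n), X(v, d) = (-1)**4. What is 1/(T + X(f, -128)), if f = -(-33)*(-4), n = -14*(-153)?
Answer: 1/17219 - I*sqrt(17218)/17219 ≈ 5.8075e-5 - 0.0076205*I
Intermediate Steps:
n = 2142
f = -132 (f = -1*132 = -132)
X(v, d) = 1
T = I*sqrt(17218) (T = sqrt(-19360 + 2142) = sqrt(-17218) = I*sqrt(17218) ≈ 131.22*I)
1/(T + X(f, -128)) = 1/(I*sqrt(17218) + 1) = 1/(1 + I*sqrt(17218))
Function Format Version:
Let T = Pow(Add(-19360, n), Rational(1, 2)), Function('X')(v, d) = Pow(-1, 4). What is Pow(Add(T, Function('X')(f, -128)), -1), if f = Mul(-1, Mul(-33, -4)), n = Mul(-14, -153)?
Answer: Add(Rational(1, 17219), Mul(Rational(-1, 17219), I, Pow(17218, Rational(1, 2)))) ≈ Add(5.8075e-5, Mul(-0.0076205, I))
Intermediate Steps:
n = 2142
f = -132 (f = Mul(-1, 132) = -132)
Function('X')(v, d) = 1
T = Mul(I, Pow(17218, Rational(1, 2))) (T = Pow(Add(-19360, 2142), Rational(1, 2)) = Pow(-17218, Rational(1, 2)) = Mul(I, Pow(17218, Rational(1, 2))) ≈ Mul(131.22, I))
Pow(Add(T, Function('X')(f, -128)), -1) = Pow(Add(Mul(I, Pow(17218, Rational(1, 2))), 1), -1) = Pow(Add(1, Mul(I, Pow(17218, Rational(1, 2)))), -1)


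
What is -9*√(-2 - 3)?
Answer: -9*I*√5 ≈ -20.125*I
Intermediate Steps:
-9*√(-2 - 3) = -9*I*√5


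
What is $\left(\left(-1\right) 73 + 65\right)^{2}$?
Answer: $64$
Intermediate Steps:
$\left(\left(-1\right) 73 + 65\right)^{2} = \left(-73 + 65\right)^{2} = \left(-8\right)^{2} = 64$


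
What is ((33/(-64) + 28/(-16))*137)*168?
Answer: -417165/8 ≈ -52146.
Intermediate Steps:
((33/(-64) + 28/(-16))*137)*168 = ((33*(-1/64) + 28*(-1/16))*137)*168 = ((-33/64 - 7/4)*137)*168 = -145/64*137*168 = -19865/64*168 = -417165/8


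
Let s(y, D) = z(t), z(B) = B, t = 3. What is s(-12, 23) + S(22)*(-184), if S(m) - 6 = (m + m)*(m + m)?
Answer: -357325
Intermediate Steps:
S(m) = 6 + 4*m² (S(m) = 6 + (m + m)*(m + m) = 6 + (2*m)*(2*m) = 6 + 4*m²)
s(y, D) = 3
s(-12, 23) + S(22)*(-184) = 3 + (6 + 4*22²)*(-184) = 3 + (6 + 4*484)*(-184) = 3 + (6 + 1936)*(-184) = 3 + 1942*(-184) = 3 - 357328 = -357325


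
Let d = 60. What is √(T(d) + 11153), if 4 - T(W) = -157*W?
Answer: 19*√57 ≈ 143.45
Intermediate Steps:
T(W) = 4 + 157*W (T(W) = 4 - (-157)*W = 4 + 157*W)
√(T(d) + 11153) = √((4 + 157*60) + 11153) = √((4 + 9420) + 11153) = √(9424 + 11153) = √20577 = 19*√57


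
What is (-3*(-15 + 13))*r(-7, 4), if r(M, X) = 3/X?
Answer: 9/2 ≈ 4.5000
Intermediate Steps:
(-3*(-15 + 13))*r(-7, 4) = (-3*(-15 + 13))*(3/4) = (-3*(-2))*(3*(¼)) = 6*(¾) = 9/2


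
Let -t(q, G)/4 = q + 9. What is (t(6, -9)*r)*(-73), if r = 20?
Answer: 87600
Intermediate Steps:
t(q, G) = -36 - 4*q (t(q, G) = -4*(q + 9) = -4*(9 + q) = -36 - 4*q)
(t(6, -9)*r)*(-73) = ((-36 - 4*6)*20)*(-73) = ((-36 - 24)*20)*(-73) = -60*20*(-73) = -1200*(-73) = 87600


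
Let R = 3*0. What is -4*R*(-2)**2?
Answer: 0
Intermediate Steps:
R = 0
-4*R*(-2)**2 = -4*0*(-2)**2 = 0*4 = 0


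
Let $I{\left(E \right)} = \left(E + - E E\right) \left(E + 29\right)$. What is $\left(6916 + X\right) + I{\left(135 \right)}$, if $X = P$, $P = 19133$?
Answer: $-2940711$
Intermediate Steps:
$X = 19133$
$I{\left(E \right)} = \left(29 + E\right) \left(E - E^{2}\right)$ ($I{\left(E \right)} = \left(E - E^{2}\right) \left(29 + E\right) = \left(29 + E\right) \left(E - E^{2}\right)$)
$\left(6916 + X\right) + I{\left(135 \right)} = \left(6916 + 19133\right) + 135 \left(29 - 135^{2} - 3780\right) = 26049 + 135 \left(29 - 18225 - 3780\right) = 26049 + 135 \left(-21976\right) = 26049 - 2966760 = -2940711$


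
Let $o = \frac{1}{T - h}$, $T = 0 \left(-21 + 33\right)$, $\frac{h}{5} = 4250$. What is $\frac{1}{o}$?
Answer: $-21250$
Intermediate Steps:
$h = 21250$ ($h = 5 \cdot 4250 = 21250$)
$T = 0$ ($T = 0 \cdot 12 = 0$)
$o = - \frac{1}{21250}$ ($o = \frac{1}{0 - 21250} = \frac{1}{-21250} = - \frac{1}{21250} \approx -4.7059 \cdot 10^{-5}$)
$\frac{1}{o} = \frac{1}{- \frac{1}{21250}} = -21250$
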